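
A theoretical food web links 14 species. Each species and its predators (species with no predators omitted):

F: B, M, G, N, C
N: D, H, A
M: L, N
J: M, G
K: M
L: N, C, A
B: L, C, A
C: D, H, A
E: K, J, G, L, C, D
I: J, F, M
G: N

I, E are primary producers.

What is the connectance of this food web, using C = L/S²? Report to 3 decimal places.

C = 0.163

The web has S = 14 species and L = 32 feeding links.
C = L / S² = 32 / 196 = 0.1633 ≈ 0.163.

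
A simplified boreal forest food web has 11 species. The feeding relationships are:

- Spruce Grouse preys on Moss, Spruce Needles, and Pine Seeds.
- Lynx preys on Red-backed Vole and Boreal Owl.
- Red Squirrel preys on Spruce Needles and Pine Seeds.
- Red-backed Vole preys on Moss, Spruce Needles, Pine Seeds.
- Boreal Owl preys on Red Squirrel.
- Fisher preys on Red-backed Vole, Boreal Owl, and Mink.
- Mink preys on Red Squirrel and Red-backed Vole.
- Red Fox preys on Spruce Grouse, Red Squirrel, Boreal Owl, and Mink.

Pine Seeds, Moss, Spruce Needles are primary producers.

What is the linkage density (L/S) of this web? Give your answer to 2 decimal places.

There are L = 20 links among S = 11 species.
L/S = 20/11 = 1.8182 ≈ 1.82.

L/S = 1.82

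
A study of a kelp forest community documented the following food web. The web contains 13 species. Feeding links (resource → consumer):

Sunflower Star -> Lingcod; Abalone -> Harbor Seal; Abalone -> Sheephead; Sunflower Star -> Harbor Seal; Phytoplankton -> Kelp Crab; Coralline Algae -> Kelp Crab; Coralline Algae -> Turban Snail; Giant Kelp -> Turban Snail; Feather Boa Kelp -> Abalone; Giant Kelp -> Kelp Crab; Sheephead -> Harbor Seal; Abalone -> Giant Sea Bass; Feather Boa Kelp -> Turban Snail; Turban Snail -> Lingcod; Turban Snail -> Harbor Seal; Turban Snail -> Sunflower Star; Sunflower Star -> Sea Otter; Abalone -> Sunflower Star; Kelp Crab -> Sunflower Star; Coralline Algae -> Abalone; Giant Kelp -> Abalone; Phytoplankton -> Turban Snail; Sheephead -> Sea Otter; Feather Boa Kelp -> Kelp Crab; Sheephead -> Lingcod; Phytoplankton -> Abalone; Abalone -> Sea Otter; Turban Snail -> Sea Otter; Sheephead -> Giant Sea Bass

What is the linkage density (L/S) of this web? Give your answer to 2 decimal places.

There are L = 29 links among S = 13 species.
L/S = 29/13 = 2.2308 ≈ 2.23.

L/S = 2.23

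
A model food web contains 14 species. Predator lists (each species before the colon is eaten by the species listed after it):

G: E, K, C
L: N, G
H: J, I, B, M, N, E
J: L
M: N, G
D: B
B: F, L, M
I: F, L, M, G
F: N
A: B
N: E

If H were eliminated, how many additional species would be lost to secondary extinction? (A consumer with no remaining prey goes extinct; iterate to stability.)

Remove H.
Round 1: J (all prey gone), I (all prey gone) → extinct.
No further losses. Total secondary extinctions: 2.

2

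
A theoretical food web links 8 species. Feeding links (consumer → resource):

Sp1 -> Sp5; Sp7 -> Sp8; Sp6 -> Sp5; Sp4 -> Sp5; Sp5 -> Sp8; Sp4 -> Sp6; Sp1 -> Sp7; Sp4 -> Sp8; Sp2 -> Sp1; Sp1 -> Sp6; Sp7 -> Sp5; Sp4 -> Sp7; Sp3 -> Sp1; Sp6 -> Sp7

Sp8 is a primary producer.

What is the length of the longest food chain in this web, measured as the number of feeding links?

5 links

One longest chain: Sp8 → Sp5 → Sp7 → Sp6 → Sp1 → Sp2.
It has 6 species and 5 links.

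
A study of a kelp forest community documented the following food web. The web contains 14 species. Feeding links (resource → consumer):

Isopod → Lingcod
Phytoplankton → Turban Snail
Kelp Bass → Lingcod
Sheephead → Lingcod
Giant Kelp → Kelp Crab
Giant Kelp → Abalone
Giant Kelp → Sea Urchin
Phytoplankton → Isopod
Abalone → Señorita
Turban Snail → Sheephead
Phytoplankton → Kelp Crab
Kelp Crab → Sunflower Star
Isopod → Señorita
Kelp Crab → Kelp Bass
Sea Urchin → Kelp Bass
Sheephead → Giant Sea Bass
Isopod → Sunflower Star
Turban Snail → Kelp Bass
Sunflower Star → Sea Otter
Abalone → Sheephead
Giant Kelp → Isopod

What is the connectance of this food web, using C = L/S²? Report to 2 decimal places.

The web has S = 14 species and L = 21 feeding links.
C = L / S² = 21 / 196 = 0.1071 ≈ 0.11.

C = 0.11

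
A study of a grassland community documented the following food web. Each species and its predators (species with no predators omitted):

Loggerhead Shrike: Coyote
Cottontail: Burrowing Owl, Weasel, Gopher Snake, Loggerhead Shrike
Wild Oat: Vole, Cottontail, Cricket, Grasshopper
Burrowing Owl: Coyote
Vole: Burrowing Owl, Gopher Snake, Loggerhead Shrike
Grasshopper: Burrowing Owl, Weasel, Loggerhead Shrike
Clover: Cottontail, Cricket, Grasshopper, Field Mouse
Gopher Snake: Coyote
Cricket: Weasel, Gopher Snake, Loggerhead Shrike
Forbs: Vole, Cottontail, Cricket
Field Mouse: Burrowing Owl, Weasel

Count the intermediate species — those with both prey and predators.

8

Intermediate species (has both prey and predators): Vole, Cottontail, Cricket, Grasshopper, Field Mouse, Burrowing Owl, Gopher Snake, Loggerhead Shrike.
Count: 8.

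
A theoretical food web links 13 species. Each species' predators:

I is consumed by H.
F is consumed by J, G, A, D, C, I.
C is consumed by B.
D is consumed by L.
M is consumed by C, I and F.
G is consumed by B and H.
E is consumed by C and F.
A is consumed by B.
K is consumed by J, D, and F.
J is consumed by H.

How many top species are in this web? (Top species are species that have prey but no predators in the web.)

3

Top species (has prey, but nothing eats it): H, B, L.
Count: 3.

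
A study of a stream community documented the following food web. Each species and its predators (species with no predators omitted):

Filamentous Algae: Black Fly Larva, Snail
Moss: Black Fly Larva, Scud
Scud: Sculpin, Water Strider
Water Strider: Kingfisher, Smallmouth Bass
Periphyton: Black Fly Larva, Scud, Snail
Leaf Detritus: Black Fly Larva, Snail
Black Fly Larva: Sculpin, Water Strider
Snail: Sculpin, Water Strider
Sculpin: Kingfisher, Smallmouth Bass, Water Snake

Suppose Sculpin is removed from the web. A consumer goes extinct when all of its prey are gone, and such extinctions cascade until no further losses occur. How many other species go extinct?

1

Remove Sculpin.
Round 1: Water Snake (all prey gone) → extinct.
No further losses. Total secondary extinctions: 1.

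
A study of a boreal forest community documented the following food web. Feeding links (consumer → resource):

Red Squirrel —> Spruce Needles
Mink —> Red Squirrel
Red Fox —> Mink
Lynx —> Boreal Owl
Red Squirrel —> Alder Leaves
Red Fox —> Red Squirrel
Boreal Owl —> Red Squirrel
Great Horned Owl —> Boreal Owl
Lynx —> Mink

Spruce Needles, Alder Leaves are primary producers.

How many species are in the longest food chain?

4 species

One longest chain: Spruce Needles → Red Squirrel → Boreal Owl → Lynx.
It has 4 species and 3 links.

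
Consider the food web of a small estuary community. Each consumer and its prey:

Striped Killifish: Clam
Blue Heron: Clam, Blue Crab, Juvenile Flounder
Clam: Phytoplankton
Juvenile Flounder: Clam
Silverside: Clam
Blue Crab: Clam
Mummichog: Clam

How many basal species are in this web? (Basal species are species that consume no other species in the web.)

1

Basal species (no prey listed): Phytoplankton.
Count: 1.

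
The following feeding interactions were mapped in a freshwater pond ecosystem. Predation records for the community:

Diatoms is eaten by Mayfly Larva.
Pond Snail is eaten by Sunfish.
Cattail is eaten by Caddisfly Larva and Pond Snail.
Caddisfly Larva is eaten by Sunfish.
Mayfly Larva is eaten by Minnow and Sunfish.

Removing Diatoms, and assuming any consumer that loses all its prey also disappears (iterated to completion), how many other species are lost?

Remove Diatoms.
Round 1: Mayfly Larva (all prey gone) → extinct.
Round 2: Minnow (all prey gone) → extinct.
No further losses. Total secondary extinctions: 2.

2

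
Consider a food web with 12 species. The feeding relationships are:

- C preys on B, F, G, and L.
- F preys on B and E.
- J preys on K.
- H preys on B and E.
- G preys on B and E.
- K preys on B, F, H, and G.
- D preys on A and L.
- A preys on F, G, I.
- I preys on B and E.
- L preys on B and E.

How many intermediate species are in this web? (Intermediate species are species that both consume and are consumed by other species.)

Intermediate species (has both prey and predators): F, I, H, L, G, A, K.
Count: 7.

7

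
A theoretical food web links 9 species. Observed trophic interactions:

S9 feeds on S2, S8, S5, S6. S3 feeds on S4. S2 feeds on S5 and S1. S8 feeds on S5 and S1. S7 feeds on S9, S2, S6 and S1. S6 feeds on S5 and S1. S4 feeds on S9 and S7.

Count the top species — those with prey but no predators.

1

Top species (has prey, but nothing eats it): S3.
Count: 1.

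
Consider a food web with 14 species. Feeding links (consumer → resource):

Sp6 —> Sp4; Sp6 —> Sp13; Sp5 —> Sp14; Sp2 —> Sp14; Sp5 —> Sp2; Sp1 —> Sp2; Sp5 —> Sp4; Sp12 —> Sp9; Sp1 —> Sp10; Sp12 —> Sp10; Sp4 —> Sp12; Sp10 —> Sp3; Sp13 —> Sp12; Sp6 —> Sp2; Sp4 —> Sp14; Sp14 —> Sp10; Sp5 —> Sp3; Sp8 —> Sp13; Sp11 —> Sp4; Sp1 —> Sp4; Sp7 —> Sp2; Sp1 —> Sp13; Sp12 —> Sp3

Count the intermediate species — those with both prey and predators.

Intermediate species (has both prey and predators): Sp10, Sp12, Sp14, Sp13, Sp2, Sp4.
Count: 6.

6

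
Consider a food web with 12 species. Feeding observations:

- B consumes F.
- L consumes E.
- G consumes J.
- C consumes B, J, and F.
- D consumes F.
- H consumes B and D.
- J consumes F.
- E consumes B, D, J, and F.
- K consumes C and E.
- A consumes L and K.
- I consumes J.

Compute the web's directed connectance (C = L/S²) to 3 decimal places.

C = 0.132

The web has S = 12 species and L = 19 feeding links.
C = L / S² = 19 / 144 = 0.1319 ≈ 0.132.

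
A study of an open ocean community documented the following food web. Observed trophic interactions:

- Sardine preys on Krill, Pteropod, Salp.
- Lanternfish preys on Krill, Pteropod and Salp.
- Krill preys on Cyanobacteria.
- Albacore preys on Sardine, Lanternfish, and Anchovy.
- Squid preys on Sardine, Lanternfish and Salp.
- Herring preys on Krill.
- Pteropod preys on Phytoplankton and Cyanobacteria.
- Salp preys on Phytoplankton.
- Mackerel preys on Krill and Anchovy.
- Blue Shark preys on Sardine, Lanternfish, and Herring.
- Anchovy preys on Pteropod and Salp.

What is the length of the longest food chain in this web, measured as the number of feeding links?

One longest chain: Phytoplankton → Salp → Anchovy → Mackerel.
It has 4 species and 3 links.

3 links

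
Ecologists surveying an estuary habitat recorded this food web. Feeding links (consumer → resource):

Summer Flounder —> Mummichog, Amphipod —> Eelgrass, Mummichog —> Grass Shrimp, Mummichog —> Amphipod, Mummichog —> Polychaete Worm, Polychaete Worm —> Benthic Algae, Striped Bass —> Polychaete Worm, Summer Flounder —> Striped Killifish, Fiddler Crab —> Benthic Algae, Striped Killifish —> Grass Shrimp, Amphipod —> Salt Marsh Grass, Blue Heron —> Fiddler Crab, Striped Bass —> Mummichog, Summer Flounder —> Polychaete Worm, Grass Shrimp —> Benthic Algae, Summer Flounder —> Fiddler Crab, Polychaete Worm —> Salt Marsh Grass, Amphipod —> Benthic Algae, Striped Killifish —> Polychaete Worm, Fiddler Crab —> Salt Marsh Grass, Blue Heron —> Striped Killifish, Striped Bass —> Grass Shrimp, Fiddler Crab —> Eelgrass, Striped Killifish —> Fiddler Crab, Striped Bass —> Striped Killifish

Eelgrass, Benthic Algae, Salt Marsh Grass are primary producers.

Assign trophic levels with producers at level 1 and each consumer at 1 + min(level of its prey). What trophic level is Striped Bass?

Trophic level 3

Benthic Algae is a producer → level 1.
Polychaete Worm eats Benthic Algae → level 2.
Striped Bass eats Polychaete Worm → level 3.
No prey of Striped Bass is below level 2, so 3 is the minimum.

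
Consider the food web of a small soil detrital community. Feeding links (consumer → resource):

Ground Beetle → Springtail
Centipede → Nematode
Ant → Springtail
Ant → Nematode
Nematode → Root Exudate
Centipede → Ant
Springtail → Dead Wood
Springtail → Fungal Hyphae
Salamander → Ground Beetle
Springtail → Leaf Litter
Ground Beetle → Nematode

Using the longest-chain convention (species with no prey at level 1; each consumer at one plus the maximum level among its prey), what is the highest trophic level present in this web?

4

Basal resources (level 1): Leaf Litter, Root Exudate, Fungal Hyphae, Dead Wood.
Leaf Litter → Springtail → Ant → Centipede gives Centipede level 4.
No species has a prey at level 4, so no species reaches level 5.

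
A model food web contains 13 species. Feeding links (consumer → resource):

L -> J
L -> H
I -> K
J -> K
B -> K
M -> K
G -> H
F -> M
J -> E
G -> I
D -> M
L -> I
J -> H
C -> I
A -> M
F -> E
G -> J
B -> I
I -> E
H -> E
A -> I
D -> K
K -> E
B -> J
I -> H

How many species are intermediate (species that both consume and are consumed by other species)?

Intermediate species (has both prey and predators): K, H, M, I, J.
Count: 5.

5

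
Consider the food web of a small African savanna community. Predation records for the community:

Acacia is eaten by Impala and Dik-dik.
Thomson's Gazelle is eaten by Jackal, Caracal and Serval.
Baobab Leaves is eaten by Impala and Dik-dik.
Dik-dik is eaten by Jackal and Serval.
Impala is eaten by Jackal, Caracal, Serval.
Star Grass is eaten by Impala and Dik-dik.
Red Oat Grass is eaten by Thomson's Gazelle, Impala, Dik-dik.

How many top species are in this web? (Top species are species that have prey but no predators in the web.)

3

Top species (has prey, but nothing eats it): Jackal, Serval, Caracal.
Count: 3.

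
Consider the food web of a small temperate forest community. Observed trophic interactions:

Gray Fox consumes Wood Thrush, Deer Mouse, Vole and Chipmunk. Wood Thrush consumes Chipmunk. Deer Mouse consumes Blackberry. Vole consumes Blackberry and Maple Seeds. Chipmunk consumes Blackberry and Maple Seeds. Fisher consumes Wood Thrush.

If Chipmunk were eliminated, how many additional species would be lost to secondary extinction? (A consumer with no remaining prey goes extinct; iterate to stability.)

2

Remove Chipmunk.
Round 1: Wood Thrush (all prey gone) → extinct.
Round 2: Fisher (all prey gone) → extinct.
No further losses. Total secondary extinctions: 2.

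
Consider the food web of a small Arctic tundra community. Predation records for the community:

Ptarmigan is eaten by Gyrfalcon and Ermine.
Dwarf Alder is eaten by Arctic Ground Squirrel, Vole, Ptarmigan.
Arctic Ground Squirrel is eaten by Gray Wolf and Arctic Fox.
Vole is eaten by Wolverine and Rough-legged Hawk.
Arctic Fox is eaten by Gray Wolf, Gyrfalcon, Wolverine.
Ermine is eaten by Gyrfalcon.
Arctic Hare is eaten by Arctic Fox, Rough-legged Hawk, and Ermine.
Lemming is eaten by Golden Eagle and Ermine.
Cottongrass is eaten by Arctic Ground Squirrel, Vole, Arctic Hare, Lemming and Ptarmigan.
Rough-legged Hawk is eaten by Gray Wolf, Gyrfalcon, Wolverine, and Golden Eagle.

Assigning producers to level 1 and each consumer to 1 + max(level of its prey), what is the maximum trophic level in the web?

Producers (level 1): Cottongrass, Dwarf Alder.
Cottongrass → Arctic Ground Squirrel → Arctic Fox → Gray Wolf gives Gray Wolf level 4.
No species has a prey at level 4, so no species reaches level 5.

4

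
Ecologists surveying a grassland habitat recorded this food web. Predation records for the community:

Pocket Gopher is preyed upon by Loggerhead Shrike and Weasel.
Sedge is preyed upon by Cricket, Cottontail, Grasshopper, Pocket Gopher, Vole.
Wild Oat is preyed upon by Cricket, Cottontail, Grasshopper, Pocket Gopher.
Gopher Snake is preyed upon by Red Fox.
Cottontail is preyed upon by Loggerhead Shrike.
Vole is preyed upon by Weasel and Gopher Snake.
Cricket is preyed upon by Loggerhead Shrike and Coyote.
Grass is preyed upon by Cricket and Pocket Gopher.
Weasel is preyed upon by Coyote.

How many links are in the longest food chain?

3 links

One longest chain: Sedge → Vole → Gopher Snake → Red Fox.
It has 4 species and 3 links.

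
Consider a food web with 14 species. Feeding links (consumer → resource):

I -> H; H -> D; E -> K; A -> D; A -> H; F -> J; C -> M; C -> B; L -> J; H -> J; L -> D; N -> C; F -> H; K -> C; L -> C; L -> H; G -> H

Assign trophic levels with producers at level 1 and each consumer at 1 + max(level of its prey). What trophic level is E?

M is a producer → level 1.
C eats M (level 1); other prey at levels: B 1 → level 2.
K eats C → level 3.
E eats K → level 4.

Trophic level 4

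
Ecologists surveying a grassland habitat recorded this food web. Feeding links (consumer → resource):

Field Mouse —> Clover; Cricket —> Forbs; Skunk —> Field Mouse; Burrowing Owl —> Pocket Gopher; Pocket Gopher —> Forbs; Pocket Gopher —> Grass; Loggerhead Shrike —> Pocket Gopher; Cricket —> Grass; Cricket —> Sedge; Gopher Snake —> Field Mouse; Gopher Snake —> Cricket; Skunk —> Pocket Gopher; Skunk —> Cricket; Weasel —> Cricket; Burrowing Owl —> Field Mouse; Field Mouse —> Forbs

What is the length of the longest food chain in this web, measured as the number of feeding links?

2 links

One longest chain: Grass → Cricket → Weasel.
It has 3 species and 2 links.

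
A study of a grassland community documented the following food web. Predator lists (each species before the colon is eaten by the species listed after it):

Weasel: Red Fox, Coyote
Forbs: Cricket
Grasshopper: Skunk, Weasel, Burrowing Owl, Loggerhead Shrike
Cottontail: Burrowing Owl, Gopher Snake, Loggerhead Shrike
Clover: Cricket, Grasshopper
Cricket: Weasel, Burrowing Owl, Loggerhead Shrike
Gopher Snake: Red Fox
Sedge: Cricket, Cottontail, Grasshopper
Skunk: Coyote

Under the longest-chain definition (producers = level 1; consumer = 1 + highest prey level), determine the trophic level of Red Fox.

Trophic level 4

Sedge is a producer → level 1.
Cottontail eats Sedge → level 2.
Gopher Snake eats Cottontail → level 3.
Red Fox eats Gopher Snake (level 3); other prey at levels: Weasel 3 → level 4.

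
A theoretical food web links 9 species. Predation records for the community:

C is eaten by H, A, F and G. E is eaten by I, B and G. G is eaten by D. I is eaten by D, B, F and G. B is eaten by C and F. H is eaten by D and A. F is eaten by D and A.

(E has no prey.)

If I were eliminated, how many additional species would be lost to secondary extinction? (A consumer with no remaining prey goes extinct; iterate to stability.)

Remove I.
Every predator of it retains at least one other prey: B still has E; F still has B, C; G still has E, C; D still has F, G, H.
No consumer loses all prey, so no secondary extinctions occur.

0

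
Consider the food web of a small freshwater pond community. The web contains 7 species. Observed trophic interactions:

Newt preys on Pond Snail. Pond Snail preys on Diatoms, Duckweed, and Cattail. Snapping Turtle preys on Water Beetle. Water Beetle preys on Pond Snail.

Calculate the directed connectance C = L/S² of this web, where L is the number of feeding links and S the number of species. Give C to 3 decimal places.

C = 0.122

The web has S = 7 species and L = 6 feeding links.
C = L / S² = 6 / 49 = 0.1224 ≈ 0.122.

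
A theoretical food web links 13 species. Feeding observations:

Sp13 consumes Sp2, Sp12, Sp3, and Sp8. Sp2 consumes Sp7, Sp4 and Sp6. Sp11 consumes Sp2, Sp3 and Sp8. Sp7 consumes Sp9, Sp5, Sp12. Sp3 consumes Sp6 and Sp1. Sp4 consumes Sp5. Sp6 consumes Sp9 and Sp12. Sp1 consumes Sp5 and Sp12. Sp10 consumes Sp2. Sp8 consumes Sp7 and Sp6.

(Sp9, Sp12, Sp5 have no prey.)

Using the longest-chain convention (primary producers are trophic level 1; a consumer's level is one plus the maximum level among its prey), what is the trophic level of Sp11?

Sp9 is a producer → level 1.
Sp7 eats Sp9 (level 1); other prey at levels: Sp12 1, Sp5 1 → level 2.
Sp2 eats Sp7 (level 2); other prey at levels: Sp6 2, Sp4 2 → level 3.
Sp11 eats Sp2 (level 3); other prey at levels: Sp3 3, Sp8 3 → level 4.

Trophic level 4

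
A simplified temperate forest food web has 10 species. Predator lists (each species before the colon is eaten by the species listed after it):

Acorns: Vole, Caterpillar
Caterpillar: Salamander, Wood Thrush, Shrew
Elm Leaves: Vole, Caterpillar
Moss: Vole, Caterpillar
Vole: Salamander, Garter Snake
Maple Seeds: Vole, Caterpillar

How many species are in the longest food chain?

One longest chain: Elm Leaves → Vole → Salamander.
It has 3 species and 2 links.

3 species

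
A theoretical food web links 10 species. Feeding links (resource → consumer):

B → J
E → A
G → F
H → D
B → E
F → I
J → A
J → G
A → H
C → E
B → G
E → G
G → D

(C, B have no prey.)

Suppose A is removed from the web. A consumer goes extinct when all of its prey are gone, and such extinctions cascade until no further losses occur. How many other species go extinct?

Remove A.
Round 1: H (all prey gone) → extinct.
No further losses. Total secondary extinctions: 1.

1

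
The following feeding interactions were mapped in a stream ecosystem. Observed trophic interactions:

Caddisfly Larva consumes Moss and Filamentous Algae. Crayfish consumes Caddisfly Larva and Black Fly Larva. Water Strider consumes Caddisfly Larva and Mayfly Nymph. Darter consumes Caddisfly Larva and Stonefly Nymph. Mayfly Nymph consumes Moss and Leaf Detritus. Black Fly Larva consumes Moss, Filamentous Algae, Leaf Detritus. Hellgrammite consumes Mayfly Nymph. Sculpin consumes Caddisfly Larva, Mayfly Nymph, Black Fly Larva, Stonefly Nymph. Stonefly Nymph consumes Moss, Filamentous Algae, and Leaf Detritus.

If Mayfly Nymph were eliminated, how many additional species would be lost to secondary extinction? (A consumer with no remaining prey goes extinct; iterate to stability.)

Remove Mayfly Nymph.
Round 1: Hellgrammite (all prey gone) → extinct.
No further losses. Total secondary extinctions: 1.

1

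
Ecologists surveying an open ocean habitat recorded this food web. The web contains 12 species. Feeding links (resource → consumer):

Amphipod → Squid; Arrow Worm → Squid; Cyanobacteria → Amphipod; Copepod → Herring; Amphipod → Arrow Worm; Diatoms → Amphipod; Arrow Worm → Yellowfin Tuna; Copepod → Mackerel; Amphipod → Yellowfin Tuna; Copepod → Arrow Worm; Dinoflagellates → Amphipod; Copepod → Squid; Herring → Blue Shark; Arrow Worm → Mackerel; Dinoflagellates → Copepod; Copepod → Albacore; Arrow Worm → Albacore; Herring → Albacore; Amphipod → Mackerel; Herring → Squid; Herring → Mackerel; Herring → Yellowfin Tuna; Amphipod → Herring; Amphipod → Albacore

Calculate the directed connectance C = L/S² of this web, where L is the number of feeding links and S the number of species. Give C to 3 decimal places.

C = 0.167

The web has S = 12 species and L = 24 feeding links.
C = L / S² = 24 / 144 = 0.1667 ≈ 0.167.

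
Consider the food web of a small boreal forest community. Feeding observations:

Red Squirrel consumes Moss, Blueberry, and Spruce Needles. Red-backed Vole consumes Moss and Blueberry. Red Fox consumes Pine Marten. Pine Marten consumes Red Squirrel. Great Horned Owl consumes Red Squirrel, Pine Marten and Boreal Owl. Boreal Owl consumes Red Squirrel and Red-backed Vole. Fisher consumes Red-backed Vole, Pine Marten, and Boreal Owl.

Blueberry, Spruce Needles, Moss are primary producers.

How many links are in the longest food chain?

One longest chain: Blueberry → Red-backed Vole → Boreal Owl → Great Horned Owl.
It has 4 species and 3 links.

3 links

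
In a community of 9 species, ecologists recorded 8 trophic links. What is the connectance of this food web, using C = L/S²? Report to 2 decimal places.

C = 0.10

The web has S = 9 species and L = 8 feeding links.
C = L / S² = 8 / 81 = 0.0988 ≈ 0.10.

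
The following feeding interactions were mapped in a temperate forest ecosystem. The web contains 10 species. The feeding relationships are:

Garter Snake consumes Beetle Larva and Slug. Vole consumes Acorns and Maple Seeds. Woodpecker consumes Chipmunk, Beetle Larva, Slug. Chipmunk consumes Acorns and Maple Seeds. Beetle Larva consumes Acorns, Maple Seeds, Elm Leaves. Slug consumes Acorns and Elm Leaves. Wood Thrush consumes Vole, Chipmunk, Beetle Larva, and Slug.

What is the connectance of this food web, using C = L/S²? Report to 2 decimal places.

C = 0.18

The web has S = 10 species and L = 18 feeding links.
C = L / S² = 18 / 100 = 0.1800 ≈ 0.18.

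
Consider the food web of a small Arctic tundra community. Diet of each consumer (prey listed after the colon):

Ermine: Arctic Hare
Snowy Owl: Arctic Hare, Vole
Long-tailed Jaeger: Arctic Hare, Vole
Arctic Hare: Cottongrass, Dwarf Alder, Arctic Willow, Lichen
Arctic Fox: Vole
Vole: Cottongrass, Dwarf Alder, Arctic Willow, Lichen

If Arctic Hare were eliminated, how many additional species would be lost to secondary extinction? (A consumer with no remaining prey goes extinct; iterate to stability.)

1

Remove Arctic Hare.
Round 1: Ermine (all prey gone) → extinct.
No further losses. Total secondary extinctions: 1.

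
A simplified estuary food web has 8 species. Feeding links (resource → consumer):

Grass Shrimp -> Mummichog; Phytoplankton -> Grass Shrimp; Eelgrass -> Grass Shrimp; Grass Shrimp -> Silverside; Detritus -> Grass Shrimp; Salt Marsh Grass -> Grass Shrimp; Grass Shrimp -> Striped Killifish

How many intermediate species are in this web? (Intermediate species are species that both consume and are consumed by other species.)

1

Intermediate species (has both prey and predators): Grass Shrimp.
Count: 1.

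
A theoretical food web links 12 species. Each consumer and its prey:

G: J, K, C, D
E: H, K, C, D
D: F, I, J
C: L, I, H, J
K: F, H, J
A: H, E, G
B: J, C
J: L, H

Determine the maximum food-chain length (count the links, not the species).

4 links

One longest chain: L → J → K → E → A.
It has 5 species and 4 links.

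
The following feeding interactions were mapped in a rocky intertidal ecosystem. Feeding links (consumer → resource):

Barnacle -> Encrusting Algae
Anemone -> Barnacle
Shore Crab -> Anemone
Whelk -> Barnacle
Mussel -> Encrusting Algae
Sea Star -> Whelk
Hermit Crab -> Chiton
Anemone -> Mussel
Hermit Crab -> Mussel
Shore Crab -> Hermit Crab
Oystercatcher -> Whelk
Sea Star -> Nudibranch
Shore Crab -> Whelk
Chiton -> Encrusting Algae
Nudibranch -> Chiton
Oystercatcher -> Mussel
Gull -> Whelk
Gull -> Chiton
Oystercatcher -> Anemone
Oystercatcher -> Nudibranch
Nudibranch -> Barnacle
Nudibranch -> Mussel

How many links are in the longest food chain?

One longest chain: Encrusting Algae → Barnacle → Whelk → Gull.
It has 4 species and 3 links.

3 links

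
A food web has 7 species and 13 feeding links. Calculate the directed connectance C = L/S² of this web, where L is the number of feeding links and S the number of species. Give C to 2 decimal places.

C = 0.27

The web has S = 7 species and L = 13 feeding links.
C = L / S² = 13 / 49 = 0.2653 ≈ 0.27.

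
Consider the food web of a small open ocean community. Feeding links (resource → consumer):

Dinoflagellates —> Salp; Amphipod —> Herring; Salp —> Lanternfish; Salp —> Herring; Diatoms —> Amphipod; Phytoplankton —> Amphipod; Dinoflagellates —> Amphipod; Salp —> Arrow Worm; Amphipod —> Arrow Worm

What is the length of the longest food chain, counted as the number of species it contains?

3 species

One longest chain: Dinoflagellates → Salp → Herring.
It has 3 species and 2 links.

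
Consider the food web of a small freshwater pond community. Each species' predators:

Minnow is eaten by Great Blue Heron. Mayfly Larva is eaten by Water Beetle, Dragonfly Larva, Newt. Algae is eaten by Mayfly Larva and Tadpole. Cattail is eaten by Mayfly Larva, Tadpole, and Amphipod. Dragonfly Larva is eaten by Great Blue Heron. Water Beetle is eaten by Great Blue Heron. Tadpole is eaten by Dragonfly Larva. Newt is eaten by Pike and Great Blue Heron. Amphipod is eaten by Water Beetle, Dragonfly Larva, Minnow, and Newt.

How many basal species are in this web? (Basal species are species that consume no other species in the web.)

Basal species (no prey listed): Algae, Cattail.
Count: 2.

2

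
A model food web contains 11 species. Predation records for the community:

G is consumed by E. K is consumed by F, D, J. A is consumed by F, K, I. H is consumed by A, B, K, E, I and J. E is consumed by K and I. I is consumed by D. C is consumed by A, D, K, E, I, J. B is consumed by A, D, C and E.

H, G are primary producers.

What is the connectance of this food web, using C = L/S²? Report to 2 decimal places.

The web has S = 11 species and L = 26 feeding links.
C = L / S² = 26 / 121 = 0.2149 ≈ 0.21.

C = 0.21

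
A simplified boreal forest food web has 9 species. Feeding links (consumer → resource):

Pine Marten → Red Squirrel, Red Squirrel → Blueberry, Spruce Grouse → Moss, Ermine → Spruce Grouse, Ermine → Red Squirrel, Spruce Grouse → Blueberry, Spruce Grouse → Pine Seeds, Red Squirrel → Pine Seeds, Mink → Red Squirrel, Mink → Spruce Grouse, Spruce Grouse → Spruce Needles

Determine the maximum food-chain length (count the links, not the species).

2 links

One longest chain: Pine Seeds → Red Squirrel → Mink.
It has 3 species and 2 links.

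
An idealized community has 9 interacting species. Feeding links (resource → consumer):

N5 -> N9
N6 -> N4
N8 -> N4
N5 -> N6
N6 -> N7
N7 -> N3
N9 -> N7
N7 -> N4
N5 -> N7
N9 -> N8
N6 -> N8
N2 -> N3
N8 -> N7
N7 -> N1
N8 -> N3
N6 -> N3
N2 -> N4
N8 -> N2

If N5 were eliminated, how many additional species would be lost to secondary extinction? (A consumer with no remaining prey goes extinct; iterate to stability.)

Remove N5.
Round 1: N6 (all prey gone), N9 (all prey gone) → extinct.
Round 2: N8 (all prey gone) → extinct.
Round 3: N2 (all prey gone), N7 (all prey gone) → extinct.
Round 4: N4 (all prey gone), N1 (all prey gone), N3 (all prey gone) → extinct.
No further losses. Total secondary extinctions: 8.

8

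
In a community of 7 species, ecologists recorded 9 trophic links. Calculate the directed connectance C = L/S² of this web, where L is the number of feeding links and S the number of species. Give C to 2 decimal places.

C = 0.18

The web has S = 7 species and L = 9 feeding links.
C = L / S² = 9 / 49 = 0.1837 ≈ 0.18.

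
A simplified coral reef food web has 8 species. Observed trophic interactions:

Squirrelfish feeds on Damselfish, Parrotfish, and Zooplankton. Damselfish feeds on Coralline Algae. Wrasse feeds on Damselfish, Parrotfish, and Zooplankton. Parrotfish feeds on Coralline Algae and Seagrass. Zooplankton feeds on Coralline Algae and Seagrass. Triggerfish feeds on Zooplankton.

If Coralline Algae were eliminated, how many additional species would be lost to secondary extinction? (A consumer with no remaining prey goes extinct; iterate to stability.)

Remove Coralline Algae.
Round 1: Damselfish (all prey gone) → extinct.
No further losses. Total secondary extinctions: 1.

1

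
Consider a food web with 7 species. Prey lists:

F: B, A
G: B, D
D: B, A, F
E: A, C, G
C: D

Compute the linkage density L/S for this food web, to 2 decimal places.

There are L = 11 links among S = 7 species.
L/S = 11/7 = 1.5714 ≈ 1.57.

L/S = 1.57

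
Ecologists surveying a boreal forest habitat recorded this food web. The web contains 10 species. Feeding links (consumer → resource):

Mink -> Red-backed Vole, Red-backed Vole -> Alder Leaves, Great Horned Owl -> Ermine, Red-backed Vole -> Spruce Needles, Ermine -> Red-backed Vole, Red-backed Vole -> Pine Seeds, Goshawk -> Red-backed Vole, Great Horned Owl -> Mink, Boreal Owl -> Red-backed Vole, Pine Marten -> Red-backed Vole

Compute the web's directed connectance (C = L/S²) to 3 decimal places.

The web has S = 10 species and L = 10 feeding links.
C = L / S² = 10 / 100 = 0.1000 ≈ 0.100.

C = 0.100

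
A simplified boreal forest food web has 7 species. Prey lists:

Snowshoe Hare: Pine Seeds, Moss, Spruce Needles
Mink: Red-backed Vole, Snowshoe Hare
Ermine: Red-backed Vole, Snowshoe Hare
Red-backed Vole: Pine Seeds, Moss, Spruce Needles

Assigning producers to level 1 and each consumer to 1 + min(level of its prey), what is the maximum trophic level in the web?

Producers (level 1): Pine Seeds, Moss, Spruce Needles.
Following each consumer down to its lowest-level prey: Pine Seeds → Red-backed Vole → Mink (levels 1 through 3).
All prey of Mink (Red-backed Vole 2, Snowshoe Hare 2) are at level 2 or above, so Mink is at level 1 + 2 = 3.
Every consumer has at least one prey at level 2 or below, so none exceeds level 3.

3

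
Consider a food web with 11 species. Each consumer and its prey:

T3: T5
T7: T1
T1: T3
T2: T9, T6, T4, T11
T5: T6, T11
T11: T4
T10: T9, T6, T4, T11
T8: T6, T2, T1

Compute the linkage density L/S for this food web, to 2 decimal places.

There are L = 17 links among S = 11 species.
L/S = 17/11 = 1.5455 ≈ 1.55.

L/S = 1.55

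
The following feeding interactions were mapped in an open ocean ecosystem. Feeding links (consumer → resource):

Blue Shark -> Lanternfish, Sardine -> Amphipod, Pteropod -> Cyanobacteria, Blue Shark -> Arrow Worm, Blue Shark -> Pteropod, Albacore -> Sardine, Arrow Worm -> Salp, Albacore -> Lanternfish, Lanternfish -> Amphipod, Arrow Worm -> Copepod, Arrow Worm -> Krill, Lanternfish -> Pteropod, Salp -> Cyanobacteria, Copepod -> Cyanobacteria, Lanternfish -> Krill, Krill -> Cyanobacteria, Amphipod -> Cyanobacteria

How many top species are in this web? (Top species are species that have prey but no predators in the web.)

2

Top species (has prey, but nothing eats it): Albacore, Blue Shark.
Count: 2.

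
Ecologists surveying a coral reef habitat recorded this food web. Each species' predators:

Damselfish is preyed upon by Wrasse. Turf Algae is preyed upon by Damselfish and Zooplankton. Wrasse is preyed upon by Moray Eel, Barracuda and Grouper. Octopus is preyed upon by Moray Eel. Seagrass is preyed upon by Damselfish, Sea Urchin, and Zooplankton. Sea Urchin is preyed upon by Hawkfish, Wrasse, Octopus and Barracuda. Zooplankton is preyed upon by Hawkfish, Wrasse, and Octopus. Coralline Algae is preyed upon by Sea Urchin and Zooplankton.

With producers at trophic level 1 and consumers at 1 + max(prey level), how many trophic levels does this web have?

4

Producers (level 1): Turf Algae, Seagrass, Coralline Algae.
Turf Algae → Zooplankton → Wrasse → Barracuda gives Barracuda level 4.
No species has a prey at level 4, so no species reaches level 5.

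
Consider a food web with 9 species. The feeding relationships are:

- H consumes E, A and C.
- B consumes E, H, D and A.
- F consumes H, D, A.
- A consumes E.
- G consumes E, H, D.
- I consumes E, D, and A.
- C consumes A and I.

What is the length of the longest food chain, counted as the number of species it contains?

6 species

One longest chain: E → A → I → C → H → F.
It has 6 species and 5 links.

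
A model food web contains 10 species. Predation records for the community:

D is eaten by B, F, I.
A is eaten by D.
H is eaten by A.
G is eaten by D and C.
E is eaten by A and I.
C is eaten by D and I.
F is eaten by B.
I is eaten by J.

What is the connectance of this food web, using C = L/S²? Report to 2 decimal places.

C = 0.13

The web has S = 10 species and L = 13 feeding links.
C = L / S² = 13 / 100 = 0.1300 ≈ 0.13.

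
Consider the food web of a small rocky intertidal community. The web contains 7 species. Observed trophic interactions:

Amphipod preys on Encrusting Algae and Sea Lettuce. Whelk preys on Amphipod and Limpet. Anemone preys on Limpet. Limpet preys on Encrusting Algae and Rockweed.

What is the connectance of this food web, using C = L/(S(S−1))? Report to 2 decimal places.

C = 0.17

The web has S = 7 species and L = 7 feeding links.
C = L / (S(S−1)) = 7 / 42 = 0.1667 ≈ 0.17.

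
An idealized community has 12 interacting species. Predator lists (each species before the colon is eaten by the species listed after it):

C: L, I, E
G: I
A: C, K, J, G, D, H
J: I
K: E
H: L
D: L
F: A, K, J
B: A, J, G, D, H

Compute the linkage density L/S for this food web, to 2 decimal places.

There are L = 22 links among S = 12 species.
L/S = 22/12 = 1.8333 ≈ 1.83.

L/S = 1.83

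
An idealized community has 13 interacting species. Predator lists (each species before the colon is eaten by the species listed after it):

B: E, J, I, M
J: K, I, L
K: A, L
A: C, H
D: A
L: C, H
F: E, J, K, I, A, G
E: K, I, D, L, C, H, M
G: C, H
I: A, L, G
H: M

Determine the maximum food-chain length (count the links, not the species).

5 links

One longest chain: B → E → K → L → H → M.
It has 6 species and 5 links.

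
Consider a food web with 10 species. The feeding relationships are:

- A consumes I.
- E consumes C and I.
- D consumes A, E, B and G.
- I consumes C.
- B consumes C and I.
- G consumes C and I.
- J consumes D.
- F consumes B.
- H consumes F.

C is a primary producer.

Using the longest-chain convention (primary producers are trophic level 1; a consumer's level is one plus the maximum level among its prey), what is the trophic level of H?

C is a producer → level 1.
I eats C → level 2.
B eats I (level 2); other prey at levels: C 1 → level 3.
F eats B → level 4.
H eats F → level 5.

Trophic level 5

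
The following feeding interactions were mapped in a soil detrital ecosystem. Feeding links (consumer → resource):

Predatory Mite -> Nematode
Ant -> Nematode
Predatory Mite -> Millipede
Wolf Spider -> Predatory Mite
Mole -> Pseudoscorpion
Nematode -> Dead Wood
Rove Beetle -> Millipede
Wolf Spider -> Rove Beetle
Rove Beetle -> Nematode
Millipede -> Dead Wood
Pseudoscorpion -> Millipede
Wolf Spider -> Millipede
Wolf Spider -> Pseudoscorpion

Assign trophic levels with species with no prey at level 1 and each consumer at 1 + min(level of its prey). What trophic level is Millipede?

Trophic level 2

Dead Wood has no prey (basal) → level 1.
Millipede eats Dead Wood → level 2.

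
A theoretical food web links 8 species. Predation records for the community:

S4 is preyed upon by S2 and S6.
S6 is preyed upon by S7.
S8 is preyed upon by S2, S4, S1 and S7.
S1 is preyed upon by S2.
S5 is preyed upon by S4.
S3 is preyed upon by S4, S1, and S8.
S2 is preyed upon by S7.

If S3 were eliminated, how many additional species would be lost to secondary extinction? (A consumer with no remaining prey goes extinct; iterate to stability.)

Remove S3.
Round 1: S8 (all prey gone) → extinct.
Round 2: S1 (all prey gone) → extinct.
No further losses. Total secondary extinctions: 2.

2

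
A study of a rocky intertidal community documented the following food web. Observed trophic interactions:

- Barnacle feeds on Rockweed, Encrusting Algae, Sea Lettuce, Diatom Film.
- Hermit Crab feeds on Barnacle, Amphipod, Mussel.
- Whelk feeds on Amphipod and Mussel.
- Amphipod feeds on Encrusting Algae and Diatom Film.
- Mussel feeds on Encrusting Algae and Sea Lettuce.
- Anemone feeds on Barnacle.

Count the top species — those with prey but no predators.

3

Top species (has prey, but nothing eats it): Whelk, Hermit Crab, Anemone.
Count: 3.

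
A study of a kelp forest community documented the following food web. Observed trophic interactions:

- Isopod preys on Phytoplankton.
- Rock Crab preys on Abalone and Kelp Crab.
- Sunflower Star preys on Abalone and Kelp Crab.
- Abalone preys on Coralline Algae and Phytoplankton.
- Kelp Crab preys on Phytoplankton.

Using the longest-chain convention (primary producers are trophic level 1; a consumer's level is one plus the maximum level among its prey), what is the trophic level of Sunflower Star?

Trophic level 3

Phytoplankton is a producer → level 1.
Kelp Crab eats Phytoplankton → level 2.
Sunflower Star eats Kelp Crab (level 2); other prey at levels: Abalone 2 → level 3.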